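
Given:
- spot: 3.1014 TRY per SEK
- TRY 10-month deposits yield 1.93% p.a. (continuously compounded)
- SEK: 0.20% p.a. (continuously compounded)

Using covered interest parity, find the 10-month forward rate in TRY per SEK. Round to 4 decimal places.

3.1464

T = 10/12 years.
TRY growth factor: e^(0.0193×10/12) = 1.0162134.
SEK accumulates by e^(0.0020×10/12) = 1.0016681.
Forward (TRY per SEK) = 3.1014 × 1.0162134 / 1.0016681 = 3.146436.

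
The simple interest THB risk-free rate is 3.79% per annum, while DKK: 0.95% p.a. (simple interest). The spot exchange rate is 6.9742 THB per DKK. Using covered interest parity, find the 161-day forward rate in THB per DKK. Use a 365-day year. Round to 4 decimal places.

7.0612

T = 161/365 years.
THB growth factor: 1 + 0.0379×161/365 = 1.0167175.
Growth of 1 DKK over T: 1 + 0.0095×161/365 = 1.0041904.
CIP: F = S · (grow THB)/(grow DKK) = 6.9742 × 1.0167175/1.0041904 = 7.061202 THB per DKK.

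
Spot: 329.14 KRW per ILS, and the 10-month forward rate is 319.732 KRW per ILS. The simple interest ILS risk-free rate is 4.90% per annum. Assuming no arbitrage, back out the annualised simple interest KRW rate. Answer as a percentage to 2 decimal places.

T = 10/12 years.
F/S = 319.732/329.14 = 0.9714164 = (growth of KRW) / (growth of ILS).
The ILS side grows by 1 + 0.0490×10/12 = 1.0408333.
That pins the KRW growth at 1.0110825.
r = (1.0110825 − 1)/(10/12) = 0.013299 → 1.33%.

1.33%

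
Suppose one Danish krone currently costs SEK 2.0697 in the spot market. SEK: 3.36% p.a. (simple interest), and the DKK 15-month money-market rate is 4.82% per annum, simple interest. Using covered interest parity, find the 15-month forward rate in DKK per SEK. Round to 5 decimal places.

T = 15/12 years.
Growth of 1 SEK over T: 1 + 0.0336×15/12 = 1.042000.
DKK growth factor: 1 + 0.0482×15/12 = 1.060250.
Forward (SEK per DKK) = 2.0697 × 1.042000 / 1.060250 = 2.034074.
Quoted the other way: 1/2.034074 = 0.49162 DKK per SEK.

0.49162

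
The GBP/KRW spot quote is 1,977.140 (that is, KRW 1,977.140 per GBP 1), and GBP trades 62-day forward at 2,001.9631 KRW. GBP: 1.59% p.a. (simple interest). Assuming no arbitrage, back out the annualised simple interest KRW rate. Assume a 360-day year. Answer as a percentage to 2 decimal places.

8.90%

T = 62/360 years.
CIP gives F = S · g_KRW/g_GBP, so g_KRW/g_GBP = 2001.9631/1977.14 = 1.0125551.
GBP growth factor: 1 + 0.0159×62/360 = 1.0027383.
Hence g_KRW = 1.0153278.
r = (1.0153278 − 1)/(62/360) = 0.089000 → 8.90%.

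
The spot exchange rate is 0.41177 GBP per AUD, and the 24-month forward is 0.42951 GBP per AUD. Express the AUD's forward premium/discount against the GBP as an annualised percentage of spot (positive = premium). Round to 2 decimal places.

+2.15%

T = 2 years.
Period premium: (0.42951 − 0.41177)/0.41177 = 0.0430823.
Annualise by dividing by T: 0.0430823 / 2 = 0.021541 → 2.15%.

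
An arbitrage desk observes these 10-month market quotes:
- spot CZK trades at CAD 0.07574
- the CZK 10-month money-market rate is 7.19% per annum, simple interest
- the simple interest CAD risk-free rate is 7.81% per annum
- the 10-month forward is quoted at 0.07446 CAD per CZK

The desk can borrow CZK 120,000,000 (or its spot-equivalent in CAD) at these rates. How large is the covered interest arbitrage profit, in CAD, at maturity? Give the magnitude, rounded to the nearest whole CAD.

T = 10/12 years.
Invest the CZK and cover forward: 120,000,000 × 1.059916667 × 0.07446 = CAD 9,470,567.40.
Convert at spot and invest in CAD: 120,000,000 × 0.07574 × 1.065083333 = CAD 9,680,329.40.
The quoted forward undervalues CZK, so borrow CZK, convert to CAD at spot, deposit the CAD at 7.81%, and buy CZK forward at 0.07446 to cover the loan.
The gap between the two covered legs is CAD 209,762.

CAD 209,762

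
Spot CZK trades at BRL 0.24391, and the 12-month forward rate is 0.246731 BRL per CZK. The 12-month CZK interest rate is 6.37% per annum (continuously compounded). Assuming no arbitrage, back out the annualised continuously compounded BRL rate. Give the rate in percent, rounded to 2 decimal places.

7.52%

T = 1 year.
F/S = 0.246731/0.24391 = 1.0115657 = (growth of BRL) / (growth of CZK).
The CZK side grows by e^(0.0637×1) = 1.0657726.
That pins the BRL growth at 1.078099.
r = ln(1.078099)/1 = 0.075199 → 7.52%.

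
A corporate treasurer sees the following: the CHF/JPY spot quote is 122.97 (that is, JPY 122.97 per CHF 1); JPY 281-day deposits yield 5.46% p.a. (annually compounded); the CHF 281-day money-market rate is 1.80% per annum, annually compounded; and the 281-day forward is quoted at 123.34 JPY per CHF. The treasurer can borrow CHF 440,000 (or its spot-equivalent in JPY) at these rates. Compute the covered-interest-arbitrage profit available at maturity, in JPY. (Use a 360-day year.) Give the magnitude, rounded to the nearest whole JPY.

JPY 1,368,632

T = 281/360 years.
Route A — deposit CHF, sell forward: 440,000 × 1.0140224523 × 123.34 = JPY 55,030,592.88.
Route B — convert at spot, deposit JPY: 440,000 × 122.97 × 1.0423685147 = JPY 56,399,224.75.
The quoted forward undervalues CHF, so borrow CHF, convert to JPY at spot, deposit the JPY at 5.46%, and buy CHF forward at 123.34 to cover the loan.
Arbitrage profit = |55,030,592.88 − 56,399,224.75| = JPY 1,368,632.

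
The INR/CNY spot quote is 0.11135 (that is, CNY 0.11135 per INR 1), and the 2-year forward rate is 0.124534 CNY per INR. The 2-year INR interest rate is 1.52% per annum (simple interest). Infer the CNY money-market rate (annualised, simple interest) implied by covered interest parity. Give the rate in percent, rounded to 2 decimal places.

T = 2 years.
F/S = 0.124534/0.11135 = 1.1184014 = (growth of CNY) / (growth of INR).
INR growth factor: 1 + 0.0152×2 = 1.030400.
That pins the CNY growth at 1.1524008.
r = (1.1524008 − 1)/2 = 0.076200 → 7.62%.

7.62%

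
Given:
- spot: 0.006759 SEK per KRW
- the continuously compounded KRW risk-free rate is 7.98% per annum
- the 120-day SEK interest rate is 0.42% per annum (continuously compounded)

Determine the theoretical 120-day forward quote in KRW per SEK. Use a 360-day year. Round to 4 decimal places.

T = 120/360 years.
SEK growth factor: e^(0.0042×120/360) = 1.00140098.
KRW growth factor: e^(0.0798×120/360) = 1.026956938.
CIP: F = S · (grow SEK)/(grow KRW) = 0.006759 × 1.00140098/1.026956938 = 0.00659080140 SEK per KRW.
Quoted the other way: 1/0.00659080140 = 151.7266 KRW per SEK.

151.7266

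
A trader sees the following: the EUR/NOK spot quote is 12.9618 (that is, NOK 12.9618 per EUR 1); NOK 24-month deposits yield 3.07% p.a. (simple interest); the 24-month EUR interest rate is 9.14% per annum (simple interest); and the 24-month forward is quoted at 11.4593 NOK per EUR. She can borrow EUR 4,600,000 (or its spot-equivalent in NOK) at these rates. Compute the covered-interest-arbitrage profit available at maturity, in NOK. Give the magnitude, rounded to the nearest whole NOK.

T = 2 years.
Route A — deposit EUR, sell forward: 4,600,000 × 1.182800 × 11.4593 = NOK 62,348,676.18.
Route B — convert at spot, deposit NOK: 4,600,000 × 12.9618 × 1.061400 = NOK 63,285,210.79.
The quoted forward undervalues EUR, so borrow EUR, convert to NOK at spot, deposit the NOK at 3.07%, and buy EUR forward at 11.4593 to cover the loan.
Profit = 63,285,210.79 − 62,348,676.18 = NOK 936,535.

NOK 936,535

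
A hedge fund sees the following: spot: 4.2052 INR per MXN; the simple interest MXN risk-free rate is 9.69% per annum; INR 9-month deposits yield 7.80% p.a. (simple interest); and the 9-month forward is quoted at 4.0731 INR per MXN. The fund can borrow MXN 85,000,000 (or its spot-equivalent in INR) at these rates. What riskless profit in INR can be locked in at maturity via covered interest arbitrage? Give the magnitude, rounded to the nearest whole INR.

INR 6,977,791

T = 9/12 years.
Route A — deposit MXN, sell forward: 85,000,000 × 1.072675 × 4.0731 = INR 371,374,566.11.
Route B — convert at spot, deposit INR: 85,000,000 × 4.2052 × 1.058500 = INR 378,352,357.00.
The quoted forward undervalues MXN, so borrow MXN, convert to INR at spot, deposit the INR at 7.80%, and buy MXN forward at 4.0731 to cover the loan.
Profit = 378,352,357.00 − 371,374,566.11 = INR 6,977,791.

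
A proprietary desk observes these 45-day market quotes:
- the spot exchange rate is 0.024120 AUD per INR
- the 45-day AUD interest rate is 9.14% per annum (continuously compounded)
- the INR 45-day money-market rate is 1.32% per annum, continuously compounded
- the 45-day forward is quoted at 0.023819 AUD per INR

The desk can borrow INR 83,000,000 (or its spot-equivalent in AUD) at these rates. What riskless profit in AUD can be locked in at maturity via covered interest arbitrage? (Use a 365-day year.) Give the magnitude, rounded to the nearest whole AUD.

AUD 44,450

T = 45/365 years.
Invest the INR and cover forward: 83,000,000 × 1.001628722 × 0.023819 = AUD 1,980,196.95.
Convert at spot and invest in AUD: 83,000,000 × 0.024120 × 1.011332222 = AUD 2,024,646.66.
The quoted forward undervalues INR, so borrow INR, convert to AUD at spot, deposit the AUD at 9.14%, and buy INR forward at 0.023819 to cover the loan.
Profit = 2,024,646.66 − 1,980,196.95 = AUD 44,450.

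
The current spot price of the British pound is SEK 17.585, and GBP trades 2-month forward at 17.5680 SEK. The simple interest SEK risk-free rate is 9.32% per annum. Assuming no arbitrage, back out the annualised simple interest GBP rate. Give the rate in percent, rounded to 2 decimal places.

9.91%

T = 2/12 years.
CIP gives F = S · g_SEK/g_GBP, so g_SEK/g_GBP = 17.568/17.585 = 0.9990333.
The SEK side grows by 1 + 0.0932×2/12 = 1.0155333.
That pins the GBP growth at 1.016516.
r = (1.016516 − 1)/(2/12) = 0.099096 → 9.91%.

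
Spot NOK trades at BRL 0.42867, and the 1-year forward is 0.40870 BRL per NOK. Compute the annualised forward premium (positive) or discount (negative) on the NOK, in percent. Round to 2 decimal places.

-4.66%

T = 1 year.
NOK trades forward at -4.65860% vs spot over the period.
Annualise by dividing by T: -0.0465860 / 1 = -0.046586 → -4.66%.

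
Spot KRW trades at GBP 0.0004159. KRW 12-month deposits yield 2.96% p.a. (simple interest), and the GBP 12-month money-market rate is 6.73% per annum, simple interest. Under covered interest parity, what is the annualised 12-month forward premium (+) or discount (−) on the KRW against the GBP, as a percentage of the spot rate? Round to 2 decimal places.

T = 1 year.
F = S · g_GBP/g_KRW = 0.0004159 × 1.067300/1.029600 = 0.0004311287.
Annualised premium = (F − S)/S × (1/T) = (0.0004311287 − 0.0004159)/0.0004159 ÷ 1 = 3.66%.

+3.66%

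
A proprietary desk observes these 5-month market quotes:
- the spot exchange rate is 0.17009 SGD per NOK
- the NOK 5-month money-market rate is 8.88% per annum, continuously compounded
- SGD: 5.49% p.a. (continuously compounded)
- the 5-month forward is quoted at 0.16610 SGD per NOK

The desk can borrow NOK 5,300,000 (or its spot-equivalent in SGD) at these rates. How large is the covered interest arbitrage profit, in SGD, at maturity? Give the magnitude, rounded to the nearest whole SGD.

T = 5/12 years.
Route A — deposit NOK, sell forward: 5,300,000 × 1.03769302 × 0.16610 = SGD 913,512.30.
Route B — convert at spot, deposit SGD: 5,300,000 × 0.17009 × 1.02313864 = SGD 922,335.95.
The quoted forward undervalues NOK, so borrow NOK, convert to SGD at spot, deposit the SGD at 5.49%, and buy NOK forward at 0.16610 to cover the loan.
Arbitrage profit = |913,512.30 − 922,335.95| = SGD 8,824.

SGD 8,824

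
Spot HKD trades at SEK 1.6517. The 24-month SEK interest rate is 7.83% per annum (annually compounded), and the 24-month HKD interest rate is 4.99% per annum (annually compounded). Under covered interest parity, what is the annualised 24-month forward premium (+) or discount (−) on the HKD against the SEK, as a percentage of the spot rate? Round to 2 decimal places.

+2.74%

T = 2 years.
F = S · g_SEK/g_HKD = 1.6517 × 1.1627309/1.102290 = 1.7422662.
Annualised premium = (F − S)/S × (1/T) = (1.7422662 − 1.6517)/1.6517 ÷ 2 = 2.74%.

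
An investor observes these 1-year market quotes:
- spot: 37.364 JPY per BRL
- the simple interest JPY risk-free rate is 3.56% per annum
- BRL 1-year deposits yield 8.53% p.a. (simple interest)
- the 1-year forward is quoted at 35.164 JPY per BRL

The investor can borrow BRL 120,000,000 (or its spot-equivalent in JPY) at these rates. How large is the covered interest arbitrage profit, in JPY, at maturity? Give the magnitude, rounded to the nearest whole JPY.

T = 1 year.
Keep in BRL, deliver into the forward: 120,000,000·1.085300·35.164 = JPY 4,579,618,704.00.
Swap to JPY now, deposit: 120,000,000·37.364·1.035600 = JPY 4,643,299,008.00.
The quoted forward undervalues BRL, so borrow BRL, convert to JPY at spot, deposit the JPY at 3.56%, and buy BRL forward at 35.164 to cover the loan.
The gap between the two covered legs is JPY 63,680,304.

JPY 63,680,304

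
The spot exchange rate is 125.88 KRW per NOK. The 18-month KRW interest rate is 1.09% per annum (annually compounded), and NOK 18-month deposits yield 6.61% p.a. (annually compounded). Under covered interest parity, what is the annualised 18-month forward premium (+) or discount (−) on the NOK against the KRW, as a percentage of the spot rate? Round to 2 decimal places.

T = 18/12 years.
CIP forward (KRW per NOK) = 125.88 × 1.0163945/1.1007708 = 116.23104.
Annualised premium = (F − S)/S × (1/T) = (116.23104 − 125.88)/125.88 ÷ (18/12) = -5.11%.

-5.11%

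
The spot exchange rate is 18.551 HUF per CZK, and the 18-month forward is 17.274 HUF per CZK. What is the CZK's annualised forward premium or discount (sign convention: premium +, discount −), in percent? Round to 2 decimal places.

T = 18/12 years.
Period premium: (17.274 − 18.551)/18.551 = -0.0688373.
×(1/T) gives -4.59% p.a.

-4.59%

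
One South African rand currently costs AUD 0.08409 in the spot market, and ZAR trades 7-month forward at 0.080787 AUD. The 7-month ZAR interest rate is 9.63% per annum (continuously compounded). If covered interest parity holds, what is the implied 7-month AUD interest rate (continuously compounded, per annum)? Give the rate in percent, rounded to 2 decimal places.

T = 7/12 years.
CIP gives F = S · g_AUD/g_ZAR, so g_AUD/g_ZAR = 0.080787/0.08409 = 0.9607207.
The ZAR side grows by e^(0.0963×7/12) = 1.0577828.
So the AUD growth factor = 1.0162338.
Take logs: ln 1.0162338 / (7/12) = 0.027606, so 2.76%.

2.76%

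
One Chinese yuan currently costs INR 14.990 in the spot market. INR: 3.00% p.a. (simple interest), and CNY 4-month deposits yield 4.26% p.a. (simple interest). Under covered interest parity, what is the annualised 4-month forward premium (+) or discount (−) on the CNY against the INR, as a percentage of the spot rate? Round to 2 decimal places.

-1.24%

T = 4/12 years.
CIP forward (INR per CNY) = 14.99 × 1.010000/1.014200 = 14.927923.
(F − S)/S ÷ T = (14.927923 − 14.99)/14.99/(4/12) = -0.012424 → -1.24%.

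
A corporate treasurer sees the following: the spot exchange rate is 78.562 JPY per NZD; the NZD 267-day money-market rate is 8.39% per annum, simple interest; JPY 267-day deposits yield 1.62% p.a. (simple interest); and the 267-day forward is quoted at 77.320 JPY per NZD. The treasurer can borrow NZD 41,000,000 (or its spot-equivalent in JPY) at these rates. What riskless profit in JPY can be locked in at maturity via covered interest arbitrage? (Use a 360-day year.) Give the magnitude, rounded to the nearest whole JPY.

JPY 107,640,539

T = 267/360 years.
Route A — deposit NZD, sell forward: 41,000,000 × 1.062225833333 × 77.320 = JPY 3,367,383,358.77.
Route B — convert at spot, deposit JPY: 41,000,000 × 78.562 × 1.012015 = JPY 3,259,742,819.63.
The quoted forward overvalues NZD, so borrow JPY, buy NZD at spot, deposit the NZD at 8.39%, and sell the proceeds forward at 77.320.
Arbitrage profit = |3,367,383,358.77 − 3,259,742,819.63| = JPY 107,640,539.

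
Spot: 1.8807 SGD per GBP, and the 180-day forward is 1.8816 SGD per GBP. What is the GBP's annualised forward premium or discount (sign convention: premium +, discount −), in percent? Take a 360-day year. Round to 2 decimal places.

T = 180/360 years.
GBP trades forward at +0.04785% vs spot over the period.
Annualise by dividing by T: 0.0004785 / (180/360) = 0.000957 → 0.10%.

+0.10%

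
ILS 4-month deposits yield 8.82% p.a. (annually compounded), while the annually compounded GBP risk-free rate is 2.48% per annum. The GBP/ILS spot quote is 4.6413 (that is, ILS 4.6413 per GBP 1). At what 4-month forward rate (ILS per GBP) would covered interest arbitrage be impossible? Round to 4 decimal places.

T = 4/12 years.
Growth of 1 ILS over T: (1 + 0.0882)^(4/12) = 1.0285757.
GBP growth factor: (1 + 0.0248)^(4/12) = 1.0081993.
So F = 4.6413 × 1.0285757 / 1.0081993 = 4.735104 (ILS/GBP).

4.7351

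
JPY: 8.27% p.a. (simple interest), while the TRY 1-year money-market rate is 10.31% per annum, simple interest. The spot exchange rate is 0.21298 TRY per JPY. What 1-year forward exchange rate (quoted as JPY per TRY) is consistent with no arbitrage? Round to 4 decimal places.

T = 1 year.
TRY accumulates by 1 + 0.1031×1 = 1.103100.
Growth of 1 JPY over T: 1 + 0.0827×1 = 1.082700.
Forward (TRY per JPY) = 0.21298 × 1.103100 / 1.082700 = 0.2169929.
Invert for JPY per TRY: 1 / 0.2169929 = 4.6084.

4.6084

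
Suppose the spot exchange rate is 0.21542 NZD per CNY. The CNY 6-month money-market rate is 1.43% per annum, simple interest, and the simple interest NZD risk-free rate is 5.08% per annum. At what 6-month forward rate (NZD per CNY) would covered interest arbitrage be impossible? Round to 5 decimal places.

T = 6/12 years.
NZD accumulates by 1 + 0.0508×6/12 = 1.025400.
CNY accumulates by 1 + 0.0143×6/12 = 1.007150.
So F = 0.21542 × 1.025400 / 1.007150 = 0.2193235 (NZD/CNY).

0.21932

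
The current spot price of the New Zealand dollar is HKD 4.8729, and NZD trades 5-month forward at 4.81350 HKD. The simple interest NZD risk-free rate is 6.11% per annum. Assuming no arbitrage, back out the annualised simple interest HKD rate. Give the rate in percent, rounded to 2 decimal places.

T = 5/12 years.
By CIP, F/S equals the HKD-to-NZD growth ratio: 4.8135/4.8729 = 0.9878101.
NZD growth factor: 1 + 0.0611×5/12 = 1.0254583.
That pins the HKD growth at 1.0129581.
r = (1.0129581 − 1)/(5/12) = 0.031099 → 3.11%.

3.11%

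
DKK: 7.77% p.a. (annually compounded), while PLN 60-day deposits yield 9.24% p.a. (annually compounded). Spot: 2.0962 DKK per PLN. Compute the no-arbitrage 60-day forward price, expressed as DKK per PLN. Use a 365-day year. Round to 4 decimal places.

T = 60/365 years.
DKK growth factor: (1 + 0.0777)^(60/365) = 1.0123766.
PLN growth factor: (1 + 0.0924)^(60/365) = 1.0146338.
CIP: F = S · (grow DKK)/(grow PLN) = 2.0962 × 1.0123766/1.0146338 = 2.091537 DKK per PLN.

2.0915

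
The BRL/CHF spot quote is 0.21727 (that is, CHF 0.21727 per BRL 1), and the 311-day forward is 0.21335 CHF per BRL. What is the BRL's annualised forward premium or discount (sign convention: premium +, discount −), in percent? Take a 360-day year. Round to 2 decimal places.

-2.09%

T = 311/360 years.
BRL trades forward at -1.80421% vs spot over the period.
×(1/T) gives -2.09% p.a.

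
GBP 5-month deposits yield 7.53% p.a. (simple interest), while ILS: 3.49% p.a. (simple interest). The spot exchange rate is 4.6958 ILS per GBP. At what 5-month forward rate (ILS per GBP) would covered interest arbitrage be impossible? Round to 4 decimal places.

4.6192

T = 5/12 years.
ILS growth factor: 1 + 0.0349×5/12 = 1.0145417.
GBP growth factor: 1 + 0.0753×5/12 = 1.031375.
CIP: F = S · (grow ILS)/(grow GBP) = 4.6958 × 1.0145417/1.031375 = 4.619159 ILS per GBP.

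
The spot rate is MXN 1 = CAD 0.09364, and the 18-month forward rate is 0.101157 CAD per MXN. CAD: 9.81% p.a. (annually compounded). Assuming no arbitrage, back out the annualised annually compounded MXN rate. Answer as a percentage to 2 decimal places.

4.30%

T = 18/12 years.
By CIP, F/S equals the CAD-to-MXN growth ratio: 0.101157/0.09364 = 1.0802755.
The CAD side grows by (1 + 0.0981)^(18/12) = 1.1507019.
That pins the MXN growth at 1.065193.
Annualise: 1.065193^(12/18) − 1 = 0.043003 = 4.30%.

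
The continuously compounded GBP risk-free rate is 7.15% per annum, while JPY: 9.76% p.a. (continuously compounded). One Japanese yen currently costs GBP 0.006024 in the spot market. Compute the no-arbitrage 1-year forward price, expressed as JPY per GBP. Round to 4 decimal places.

170.3924

T = 1 year.
GBP accumulates by e^(0.0715×1) = 1.074118151.
JPY growth factor: e^(0.0976×1) = 1.102521688.
CIP: F = S · (grow GBP)/(grow JPY) = 0.006024 × 1.074118151/1.102521688 = 0.00586880767 GBP per JPY.
Quoted the other way: 1/0.00586880767 = 170.3924 JPY per GBP.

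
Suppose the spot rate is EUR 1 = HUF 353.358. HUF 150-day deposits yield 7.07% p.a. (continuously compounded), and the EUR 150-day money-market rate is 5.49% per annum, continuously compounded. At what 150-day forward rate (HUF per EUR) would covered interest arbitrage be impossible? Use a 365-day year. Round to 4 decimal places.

355.6599

T = 150/365 years.
HUF accumulates by e^(0.0707×150/365) = 1.029481003.
EUR growth factor: e^(0.0549×150/365) = 1.022818083.
So F = 353.358 × 1.029481003 / 1.022818083 = 355.659872 (HUF/EUR).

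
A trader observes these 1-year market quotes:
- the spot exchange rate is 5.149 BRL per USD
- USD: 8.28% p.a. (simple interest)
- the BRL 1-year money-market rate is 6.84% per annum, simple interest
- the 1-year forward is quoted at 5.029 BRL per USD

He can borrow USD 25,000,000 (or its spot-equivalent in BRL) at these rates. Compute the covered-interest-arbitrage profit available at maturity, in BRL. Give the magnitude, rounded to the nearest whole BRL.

BRL 1,394,760

T = 1 year.
Keep in USD, deliver into the forward: 25,000,000·1.082800·5.029 = BRL 136,135,030.00.
Swap to BRL now, deposit: 25,000,000·5.149·1.068400 = BRL 137,529,790.00.
The quoted forward undervalues USD, so borrow USD, convert to BRL at spot, deposit the BRL at 6.84%, and buy USD forward at 5.029 to cover the loan.
Profit = 137,529,790.00 − 136,135,030.00 = BRL 1,394,760.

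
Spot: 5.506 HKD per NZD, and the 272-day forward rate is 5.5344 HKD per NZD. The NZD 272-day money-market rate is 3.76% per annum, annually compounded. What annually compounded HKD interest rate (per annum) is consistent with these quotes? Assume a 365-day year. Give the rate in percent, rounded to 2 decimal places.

T = 272/365 years.
By CIP, F/S equals the HKD-to-NZD growth ratio: 5.5344/5.506 = 1.0051580.
The NZD side grows by (1 + 0.0376)^(272/365) = 1.0278876.
That pins the HKD growth at 1.0331894.
r = 1.0331894^(365/272) − 1 = 0.044788 → 4.48%.

4.48%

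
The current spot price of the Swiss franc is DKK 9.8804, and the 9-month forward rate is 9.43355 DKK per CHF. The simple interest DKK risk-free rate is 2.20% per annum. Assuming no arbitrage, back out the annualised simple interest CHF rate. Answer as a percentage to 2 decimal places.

T = 9/12 years.
F/S = 9.43355/9.8804 = 0.9547741 = (growth of DKK) / (growth of CHF).
DKK growth factor: 1 + 0.0220×9/12 = 1.016500.
So the CHF growth factor = 1.0646497.
(1.0646497 − 1)/T = 0.086200, i.e. 8.62%.

8.62%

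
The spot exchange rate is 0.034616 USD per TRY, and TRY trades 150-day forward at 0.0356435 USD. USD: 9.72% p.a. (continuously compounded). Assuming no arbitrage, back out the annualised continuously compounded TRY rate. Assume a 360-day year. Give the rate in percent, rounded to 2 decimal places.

T = 150/360 years.
CIP gives F = S · g_USD/g_TRY, so g_USD/g_TRY = 0.0356435/0.034616 = 1.0296828.
USD growth factor: e^(0.0972×150/360) = 1.0413313.
Hence g_TRY = 1.0113127.
Take logs: ln 1.0113127 / (150/360) = 0.026998, so 2.70%.

2.70%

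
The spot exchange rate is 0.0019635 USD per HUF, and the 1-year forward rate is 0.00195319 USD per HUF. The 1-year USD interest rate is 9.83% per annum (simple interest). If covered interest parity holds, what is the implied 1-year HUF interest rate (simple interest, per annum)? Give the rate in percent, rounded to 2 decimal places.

T = 1 year.
CIP gives F = S · g_USD/g_HUF, so g_USD/g_HUF = 0.00195319/0.0019635 = 0.9947492.
USD growth factor: 1 + 0.0983×1 = 1.098300.
So the HUF growth factor = 1.1040974.
(1.1040974 − 1)/T = 0.104097, i.e. 10.41%.

10.41%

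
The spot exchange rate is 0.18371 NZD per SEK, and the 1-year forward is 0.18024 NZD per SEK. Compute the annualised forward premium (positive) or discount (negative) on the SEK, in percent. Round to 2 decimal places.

-1.89%

T = 1 year.
(F − S)/S = (0.18024 − 0.18371)/0.18371 = -0.0188885.
Per annum: -0.0188885 / 1 = -0.018888 = -1.89%.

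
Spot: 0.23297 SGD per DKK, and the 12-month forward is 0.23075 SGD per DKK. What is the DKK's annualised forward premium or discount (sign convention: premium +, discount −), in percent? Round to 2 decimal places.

-0.95%

T = 1 year.
(F − S)/S = (0.23075 − 0.23297)/0.23297 = -0.0095291.
Per annum: -0.0095291 / 1 = -0.009529 = -0.95%.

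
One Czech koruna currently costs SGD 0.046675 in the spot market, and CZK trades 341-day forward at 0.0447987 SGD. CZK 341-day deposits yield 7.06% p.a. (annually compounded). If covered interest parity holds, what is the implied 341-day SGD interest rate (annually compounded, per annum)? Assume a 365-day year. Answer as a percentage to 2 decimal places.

T = 341/365 years.
F/S = 0.0447987/0.046675 = 0.9598007 = (growth of SGD) / (growth of CZK).
CZK growth factor: (1 + 0.0706)^(341/365) = 1.0658084.
So the SGD growth factor = 1.0229636.
Annualise: 1.0229636^(365/341) − 1 = 0.024600 = 2.46%.

2.46%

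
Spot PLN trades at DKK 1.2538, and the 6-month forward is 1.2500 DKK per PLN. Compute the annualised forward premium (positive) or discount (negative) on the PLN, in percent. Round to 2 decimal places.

-0.61%

T = 6/12 years.
PLN trades forward at -0.30308% vs spot over the period.
×(1/T) gives -0.61% p.a.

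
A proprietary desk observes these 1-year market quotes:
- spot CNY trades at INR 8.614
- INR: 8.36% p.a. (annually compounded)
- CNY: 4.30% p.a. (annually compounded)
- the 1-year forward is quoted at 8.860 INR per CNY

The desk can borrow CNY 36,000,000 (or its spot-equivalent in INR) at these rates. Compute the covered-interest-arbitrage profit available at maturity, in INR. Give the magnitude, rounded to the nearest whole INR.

INR 3,353,414

T = 1 year.
Route A — deposit CNY, sell forward: 36,000,000 × 1.043000 × 8.860 = INR 332,675,280.00.
Route B — convert at spot, deposit INR: 36,000,000 × 8.614 × 1.083600 = INR 336,028,694.40.
The quoted forward undervalues CNY, so borrow CNY, convert to INR at spot, deposit the INR at 8.36%, and buy CNY forward at 8.860 to cover the loan.
The gap between the two covered legs is INR 3,353,414.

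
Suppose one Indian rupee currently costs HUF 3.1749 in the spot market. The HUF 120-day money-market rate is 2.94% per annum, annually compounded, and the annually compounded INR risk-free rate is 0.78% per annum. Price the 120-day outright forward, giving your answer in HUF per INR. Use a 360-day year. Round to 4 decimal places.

T = 120/360 years.
HUF accumulates by (1 + 0.0294)^(120/360) = 1.0097055.
INR growth factor: (1 + 0.0078)^(120/360) = 1.0025933.
Forward (HUF per INR) = 3.1749 × 1.0097055 / 1.0025933 = 3.197422.

3.1974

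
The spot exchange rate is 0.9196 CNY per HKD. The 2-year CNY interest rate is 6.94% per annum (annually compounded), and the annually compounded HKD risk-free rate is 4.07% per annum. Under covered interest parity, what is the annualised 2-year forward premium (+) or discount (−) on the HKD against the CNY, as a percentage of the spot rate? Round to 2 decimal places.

+2.80%

T = 2 years.
CIP forward (CNY per HKD) = 0.9196 × 1.1436164/1.0830565 = 0.9710201.
Annualised premium = (F − S)/S × (1/T) = (0.9710201 − 0.9196)/0.9196 ÷ 2 = 2.80%.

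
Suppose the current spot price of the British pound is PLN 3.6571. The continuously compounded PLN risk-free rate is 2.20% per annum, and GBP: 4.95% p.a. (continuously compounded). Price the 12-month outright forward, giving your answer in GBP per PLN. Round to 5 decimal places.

0.28106

T = 1 year.
PLN growth factor: e^(0.0220×1) = 1.0222438.
Growth of 1 GBP over T: e^(0.0495×1) = 1.0507456.
So F = 3.6571 × 1.0222438 / 1.0507456 = 3.557900 (PLN/GBP).
Quoted the other way: 1/3.557900 = 0.28106 GBP per PLN.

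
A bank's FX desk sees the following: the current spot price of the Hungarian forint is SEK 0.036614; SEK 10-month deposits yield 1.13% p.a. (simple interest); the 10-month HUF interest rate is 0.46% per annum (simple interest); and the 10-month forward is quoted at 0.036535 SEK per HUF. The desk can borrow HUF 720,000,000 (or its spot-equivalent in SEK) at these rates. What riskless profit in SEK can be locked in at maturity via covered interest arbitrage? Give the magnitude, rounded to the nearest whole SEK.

T = 10/12 years.
Route A — deposit HUF, sell forward: 720,000,000 × 1.0038333333 × 0.036535 = SEK 26,406,036.60.
Route B — convert at spot, deposit SEK: 720,000,000 × 0.036614 × 1.0094166667 = SEK 26,610,322.92.
The quoted forward undervalues HUF, so borrow HUF, convert to SEK at spot, deposit the SEK at 1.13%, and buy HUF forward at 0.036535 to cover the loan.
Arbitrage profit = |26,406,036.60 − 26,610,322.92| = SEK 204,286.

SEK 204,286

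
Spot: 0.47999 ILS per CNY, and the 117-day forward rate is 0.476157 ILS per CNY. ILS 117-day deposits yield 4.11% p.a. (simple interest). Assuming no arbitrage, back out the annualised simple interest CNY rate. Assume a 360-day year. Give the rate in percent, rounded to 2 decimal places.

T = 117/360 years.
F/S = 0.476157/0.47999 = 0.9920144 = (growth of ILS) / (growth of CNY).
ILS growth factor: 1 + 0.0411×117/360 = 1.0133575.
Hence g_CNY = 1.0215149.
r = (1.0215149 − 1)/(117/360) = 0.066200 → 6.62%.

6.62%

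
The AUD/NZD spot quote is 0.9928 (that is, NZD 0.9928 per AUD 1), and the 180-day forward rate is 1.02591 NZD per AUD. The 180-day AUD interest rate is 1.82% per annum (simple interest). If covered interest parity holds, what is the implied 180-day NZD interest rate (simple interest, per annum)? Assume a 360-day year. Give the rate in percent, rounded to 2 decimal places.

8.55%

T = 180/360 years.
CIP gives F = S · g_NZD/g_AUD, so g_NZD/g_AUD = 1.02591/0.9928 = 1.0333501.
The AUD side grows by 1 + 0.0182×180/360 = 1.009100.
Hence g_NZD = 1.0427536.
(1.0427536 − 1)/T = 0.085507, i.e. 8.55%.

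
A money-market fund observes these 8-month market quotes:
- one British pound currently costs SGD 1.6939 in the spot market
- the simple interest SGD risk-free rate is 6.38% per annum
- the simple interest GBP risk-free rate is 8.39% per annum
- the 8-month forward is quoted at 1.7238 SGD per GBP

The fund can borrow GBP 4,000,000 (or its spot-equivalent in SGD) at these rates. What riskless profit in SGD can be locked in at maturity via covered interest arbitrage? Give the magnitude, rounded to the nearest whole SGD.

SGD 217,083

T = 8/12 years.
Route A — deposit GBP, sell forward: 4,000,000 × 1.055933333 × 1.7238 = SGD 7,280,871.52.
Route B — convert at spot, deposit SGD: 4,000,000 × 1.6939 × 1.042533333 = SGD 7,063,788.85.
The quoted forward overvalues GBP, so borrow SGD, buy GBP at spot, deposit the GBP at 8.39%, and sell the proceeds forward at 1.7238.
Arbitrage profit = |7,280,871.52 − 7,063,788.85| = SGD 217,083.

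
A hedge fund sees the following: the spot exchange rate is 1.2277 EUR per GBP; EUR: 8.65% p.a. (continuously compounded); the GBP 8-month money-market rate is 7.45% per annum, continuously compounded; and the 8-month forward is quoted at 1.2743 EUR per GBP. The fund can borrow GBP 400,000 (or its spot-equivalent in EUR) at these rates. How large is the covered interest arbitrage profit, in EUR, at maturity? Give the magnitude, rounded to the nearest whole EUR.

T = 8/12 years.
Invest the GBP and cover forward: 400,000 × 1.05092073 × 1.2743 = EUR 535,675.31.
Convert at spot and invest in EUR: 400,000 × 1.2277 × 1.05936182 = EUR 520,231.40.
The quoted forward overvalues GBP, so borrow EUR, buy GBP at spot, deposit the GBP at 7.45%, and sell the proceeds forward at 1.2743.
Profit = 535,675.31 − 520,231.40 = EUR 15,444.

EUR 15,444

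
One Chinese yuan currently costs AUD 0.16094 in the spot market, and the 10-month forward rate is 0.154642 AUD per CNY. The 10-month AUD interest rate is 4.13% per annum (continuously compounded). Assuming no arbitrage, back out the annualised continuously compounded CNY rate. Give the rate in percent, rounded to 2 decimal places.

8.92%

T = 10/12 years.
F/S = 0.154642/0.16094 = 0.9608674 = (growth of AUD) / (growth of CNY).
The AUD side grows by e^(0.0413×10/12) = 1.0350158.
That pins the CNY growth at 1.0771682.
r = ln(1.0771682)/(10/12) = 0.089203 → 8.92%.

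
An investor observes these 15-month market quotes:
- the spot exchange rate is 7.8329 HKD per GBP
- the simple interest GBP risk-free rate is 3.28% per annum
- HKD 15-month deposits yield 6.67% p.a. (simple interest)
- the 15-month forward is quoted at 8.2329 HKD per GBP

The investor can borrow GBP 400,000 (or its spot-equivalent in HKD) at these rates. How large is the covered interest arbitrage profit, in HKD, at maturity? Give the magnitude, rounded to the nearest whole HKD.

T = 15/12 years.
Invest the GBP and cover forward: 400,000 × 1.041000 × 8.2329 = HKD 3,428,179.56.
Convert at spot and invest in HKD: 400,000 × 7.8329 × 1.083375 = HKD 3,394,387.22.
The quoted forward overvalues GBP, so borrow HKD, buy GBP at spot, deposit the GBP at 3.28%, and sell the proceeds forward at 8.2329.
Profit = 3,428,179.56 − 3,394,387.22 = HKD 33,792.

HKD 33,792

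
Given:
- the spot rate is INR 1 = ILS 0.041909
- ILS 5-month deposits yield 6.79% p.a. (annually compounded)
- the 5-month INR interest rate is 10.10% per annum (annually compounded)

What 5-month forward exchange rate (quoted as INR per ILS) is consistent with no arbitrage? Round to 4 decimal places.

24.1666

T = 5/12 years.
Growth of 1 ILS over T: (1 + 0.0679)^(5/12) = 1.02775061.
INR accumulates by (1 + 0.1010)^(5/12) = 1.04090569.
CIP: F = S · (grow ILS)/(grow INR) = 0.041909 × 1.02775061/1.04090569 = 0.041379349 ILS per INR.
Quoted the other way: 1/0.041379349 = 24.1666 INR per ILS.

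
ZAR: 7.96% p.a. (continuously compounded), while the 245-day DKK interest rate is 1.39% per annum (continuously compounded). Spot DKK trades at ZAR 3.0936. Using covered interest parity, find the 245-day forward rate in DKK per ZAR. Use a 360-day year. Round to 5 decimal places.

0.30911

T = 245/360 years.
Growth of 1 ZAR over T: e^(0.0796×245/360) = 1.0556664.
DKK growth factor: e^(0.0139×245/360) = 1.0095046.
So F = 3.0936 × 1.0556664 / 1.0095046 = 3.235062 (ZAR/DKK).
Invert for DKK per ZAR: 1 / 3.235062 = 0.30911.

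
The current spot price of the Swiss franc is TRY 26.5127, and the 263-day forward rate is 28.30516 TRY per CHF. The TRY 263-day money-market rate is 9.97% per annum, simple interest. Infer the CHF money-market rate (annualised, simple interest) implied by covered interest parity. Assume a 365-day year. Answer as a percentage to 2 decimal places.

0.55%

T = 263/365 years.
F/S = 28.30516/26.5127 = 1.0676076 = (growth of TRY) / (growth of CHF).
The TRY side grows by 1 + 0.0997×263/365 = 1.0718386.
Hence g_CHF = 1.0039631.
(1.0039631 − 1)/T = 0.005500, i.e. 0.55%.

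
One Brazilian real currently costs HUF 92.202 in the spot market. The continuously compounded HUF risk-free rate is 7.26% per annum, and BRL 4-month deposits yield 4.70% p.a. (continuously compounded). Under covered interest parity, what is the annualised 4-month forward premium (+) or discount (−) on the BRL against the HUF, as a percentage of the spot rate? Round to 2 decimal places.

T = 4/12 years.
F = S · g_HUF/g_BRL = 92.202 × 1.0244952/1.015790 = 92.992160.
Annualised premium = (F − S)/S × (1/T) = (92.992160 − 92.202)/92.202 ÷ (4/12) = 2.57%.

+2.57%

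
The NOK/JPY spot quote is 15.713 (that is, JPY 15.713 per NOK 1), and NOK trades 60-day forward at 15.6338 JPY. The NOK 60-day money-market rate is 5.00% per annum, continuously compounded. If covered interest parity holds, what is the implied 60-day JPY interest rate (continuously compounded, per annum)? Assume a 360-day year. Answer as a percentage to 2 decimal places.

T = 60/360 years.
By CIP, F/S equals the JPY-to-NOK growth ratio: 15.6338/15.713 = 0.9949596.
NOK growth factor: e^(0.0500×60/360) = 1.0083682.
That pins the JPY growth at 1.0032856.
r = ln(1.0032856)/(60/360) = 0.019681 → 1.97%.

1.97%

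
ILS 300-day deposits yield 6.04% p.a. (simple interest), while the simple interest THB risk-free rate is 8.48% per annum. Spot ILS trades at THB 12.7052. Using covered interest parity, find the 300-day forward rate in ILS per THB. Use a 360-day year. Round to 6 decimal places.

0.077213

T = 300/360 years.
Growth of 1 THB over T: 1 + 0.0848×300/360 = 1.0706667.
ILS growth factor: 1 + 0.0604×300/360 = 1.0503333.
CIP: F = S · (grow THB)/(grow ILS) = 12.7052 × 1.0706667/1.0503333 = 12.95116 THB per ILS.
Invert for ILS per THB: 1 / 12.95116 = 0.077213.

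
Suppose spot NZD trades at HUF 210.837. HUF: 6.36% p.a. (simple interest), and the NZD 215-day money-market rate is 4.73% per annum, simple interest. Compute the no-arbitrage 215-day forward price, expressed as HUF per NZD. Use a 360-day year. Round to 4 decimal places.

T = 215/360 years.
HUF growth factor: 1 + 0.0636×215/360 = 1.037983333.
NZD growth factor: 1 + 0.0473×215/360 = 1.028248611.
Forward (HUF per NZD) = 210.837 × 1.037983333 / 1.028248611 = 212.833054.

212.8331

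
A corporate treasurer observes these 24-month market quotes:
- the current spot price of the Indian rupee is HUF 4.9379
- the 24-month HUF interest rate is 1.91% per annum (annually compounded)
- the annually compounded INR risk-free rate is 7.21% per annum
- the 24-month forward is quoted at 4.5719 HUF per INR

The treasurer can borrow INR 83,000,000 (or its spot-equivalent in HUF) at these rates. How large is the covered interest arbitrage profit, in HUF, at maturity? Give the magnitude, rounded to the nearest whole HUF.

T = 2 years.
Route A — deposit INR, sell forward: 83,000,000 × 1.14939841 × 4.5719 = HUF 436,159,571.03.
Route B — convert at spot, deposit HUF: 83,000,000 × 4.9379 × 1.03856481 = HUF 425,651,321.55.
The quoted forward overvalues INR, so borrow HUF, buy INR at spot, deposit the INR at 7.21%, and sell the proceeds forward at 4.5719.
The gap between the two covered legs is HUF 10,508,249.

HUF 10,508,249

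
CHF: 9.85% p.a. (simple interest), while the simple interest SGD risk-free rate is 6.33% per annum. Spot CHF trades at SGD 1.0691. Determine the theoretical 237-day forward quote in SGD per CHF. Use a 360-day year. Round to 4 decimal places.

T = 237/360 years.
Growth of 1 SGD over T: 1 + 0.0633×237/360 = 1.0416725.
CHF growth factor: 1 + 0.0985×237/360 = 1.0648458.
Forward (SGD per CHF) = 1.0691 × 1.0416725 / 1.0648458 = 1.045834.

1.0458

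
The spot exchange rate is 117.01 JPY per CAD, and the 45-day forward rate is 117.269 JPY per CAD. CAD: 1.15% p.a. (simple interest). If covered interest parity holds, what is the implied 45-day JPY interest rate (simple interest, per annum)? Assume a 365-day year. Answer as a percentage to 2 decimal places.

2.95%

T = 45/365 years.
F/S = 117.269/117.01 = 1.0022135 = (growth of JPY) / (growth of CAD).
The CAD side grows by 1 + 0.0115×45/365 = 1.0014178.
Hence g_JPY = 1.0036344.
r = (1.0036344 − 1)/(45/365) = 0.029479 → 2.95%.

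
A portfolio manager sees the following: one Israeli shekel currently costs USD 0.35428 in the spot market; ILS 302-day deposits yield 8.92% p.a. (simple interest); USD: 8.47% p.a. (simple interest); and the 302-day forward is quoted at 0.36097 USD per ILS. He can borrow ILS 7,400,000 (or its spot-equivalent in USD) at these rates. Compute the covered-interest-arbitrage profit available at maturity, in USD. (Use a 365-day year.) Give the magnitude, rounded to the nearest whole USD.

USD 62,921

T = 302/365 years.
Keep in ILS, deliver into the forward: 7,400,000·1.073803836·0.36097 = USD 2,868,321.18.
Swap to USD now, deposit: 7,400,000·0.35428·1.070080548 = USD 2,805,400.21.
The quoted forward overvalues ILS, so borrow USD, buy ILS at spot, deposit the ILS at 8.92%, and sell the proceeds forward at 0.36097.
Arbitrage profit = |2,868,321.18 − 2,805,400.21| = USD 62,921.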